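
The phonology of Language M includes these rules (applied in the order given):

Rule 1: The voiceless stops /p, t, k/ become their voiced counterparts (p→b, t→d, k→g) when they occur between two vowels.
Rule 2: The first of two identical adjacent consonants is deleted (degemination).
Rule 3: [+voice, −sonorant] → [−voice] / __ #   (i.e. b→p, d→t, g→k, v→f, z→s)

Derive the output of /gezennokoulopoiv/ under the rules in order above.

gezenogouloboif

Rule 1 (intervocalic voicing): /k/ is a voiceless stop between vowels /o/ and /o/, so it voices to [g]. /p/ is a voiceless stop between vowels /o/ and /o/, so it voices to [b]. /gezennokoulopoiv/ → gezennogouloboiv.
Rule 2 (degemination): /nn/ is a geminate; the first /n/ deletes. /gezennogouloboiv/ → gezenogouloboiv.
Rule 3 (final devoicing): /v/ is a voiced obstruent in word-final position, so it devoices to [f]. /gezenogouloboiv/ → gezenogouloboif.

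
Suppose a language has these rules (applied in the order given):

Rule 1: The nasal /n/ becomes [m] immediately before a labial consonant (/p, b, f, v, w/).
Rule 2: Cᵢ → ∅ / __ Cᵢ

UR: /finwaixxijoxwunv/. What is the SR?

Rule 1 (nasal place assimilation): /n/ precedes the labial consonant /w/, so it assimilates in place to [m]. /n/ precedes the labial consonant /v/, so it assimilates in place to [m]. /finwaixxijoxwunv/ → fimwaixxijoxwumv.
Rule 2 (degemination): /xx/ is a geminate; the first /x/ deletes. /fimwaixxijoxwumv/ → fimwaixijoxwumv.

fimwaixijoxwumv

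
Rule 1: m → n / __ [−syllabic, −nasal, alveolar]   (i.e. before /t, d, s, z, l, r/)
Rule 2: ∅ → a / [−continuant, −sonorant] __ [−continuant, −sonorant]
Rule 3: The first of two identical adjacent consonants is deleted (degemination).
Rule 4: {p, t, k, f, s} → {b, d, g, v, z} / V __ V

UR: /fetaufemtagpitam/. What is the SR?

Rule 1 (nasal place assimilation): /m/ precedes the alveolar consonant /t/, so it assimilates in place to [n]. /fetaufemtagpitam/ → fetaufentagpitam.
Rule 2 (stop-cluster a-epenthesis): /g/ and /p/ form a stop–stop cluster, so [a] is inserted between them. /fetaufentagpitam/ → fetaufentagapitam.
Rule 3 (degemination): no segment meets the environment; /fetaufentagapitam/ is unchanged.
Rule 4 (intervocalic voicing): /t/ is a voiceless obstruent between vowels /e/ and /a/, so it voices to [d]. /f/ is a voiceless obstruent between vowels /u/ and /e/, so it voices to [v]. /p/ is a voiceless obstruent between vowels /a/ and /i/, so it voices to [b]. /t/ is a voiceless obstruent between vowels /i/ and /a/, so it voices to [d]. /fetaufentagapitam/ → fedauventagabidam.

fedauventagabidam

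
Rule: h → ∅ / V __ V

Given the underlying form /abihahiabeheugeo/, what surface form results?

/h/ occurs between vowels /i/ and /a/, so it deletes.
/h/ occurs between vowels /a/ and /i/, so it deletes.
/h/ occurs between vowels /e/ and /e/, so it deletes.
Surface form: [abiaiabeeugeo].

abiaiabeeugeo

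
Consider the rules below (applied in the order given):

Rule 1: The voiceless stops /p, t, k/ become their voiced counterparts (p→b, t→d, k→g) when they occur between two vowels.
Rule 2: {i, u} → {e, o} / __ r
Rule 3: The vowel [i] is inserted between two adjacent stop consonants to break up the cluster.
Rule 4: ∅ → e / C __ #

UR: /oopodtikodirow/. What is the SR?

Rule 1 (intervocalic voicing): /p/ is a voiceless stop between vowels /o/ and /o/, so it voices to [b]. /k/ is a voiceless stop between vowels /i/ and /o/, so it voices to [g]. /oopodtikodirow/ → oobodtigodirow.
Rule 2 (pre-rhotic lowering): /i/ is a high vowel immediately before /r/, so it lowers to [e]. /oobodtigodirow/ → oobodtigoderow.
Rule 3 (stop-cluster i-epenthesis): /d/ and /t/ form a stop–stop cluster, so [i] is inserted between them. /oobodtigoderow/ → ooboditigoderow.
Rule 4 (final e-epenthesis): the form ends in the consonant /w/, so [e] is inserted word-finally. /ooboditigoderow/ → ooboditigoderowe.

ooboditigoderowe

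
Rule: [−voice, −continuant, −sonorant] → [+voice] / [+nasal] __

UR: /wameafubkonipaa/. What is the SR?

No segment of /wameafubkonipaa/ meets the structural description of the rule, so the form surfaces unchanged.

wameafubkonipaa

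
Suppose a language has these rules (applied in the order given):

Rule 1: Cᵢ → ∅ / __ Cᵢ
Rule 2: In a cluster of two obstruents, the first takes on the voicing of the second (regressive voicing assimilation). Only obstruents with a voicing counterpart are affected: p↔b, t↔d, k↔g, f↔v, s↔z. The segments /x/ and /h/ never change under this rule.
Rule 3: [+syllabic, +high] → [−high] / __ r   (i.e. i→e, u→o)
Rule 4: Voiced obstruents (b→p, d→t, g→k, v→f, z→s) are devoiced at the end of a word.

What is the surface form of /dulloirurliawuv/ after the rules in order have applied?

duloerorliawuf

Rule 1 (degemination): /ll/ is a geminate; the first /l/ deletes. /dulloirurliawuv/ → duloirurliawuv.
Rule 2 (regressive voicing assimilation): no segment meets the environment; /duloirurliawuv/ is unchanged.
Rule 3 (pre-rhotic lowering): /i/ is a high vowel immediately before /r/, so it lowers to [e]. /u/ is a high vowel immediately before /r/, so it lowers to [o]. /duloirurliawuv/ → duloerorliawuv.
Rule 4 (final devoicing): /v/ is a voiced obstruent in word-final position, so it devoices to [f]. /duloerorliawuv/ → duloerorliawuf.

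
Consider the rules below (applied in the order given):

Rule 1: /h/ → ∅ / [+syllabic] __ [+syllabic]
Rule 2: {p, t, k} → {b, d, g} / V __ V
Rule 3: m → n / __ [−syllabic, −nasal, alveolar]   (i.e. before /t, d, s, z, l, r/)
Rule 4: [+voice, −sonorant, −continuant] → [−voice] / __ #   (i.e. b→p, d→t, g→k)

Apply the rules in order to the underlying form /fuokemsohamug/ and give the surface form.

Rule 1 (intervocalic h-deletion): /h/ occurs between vowels /o/ and /a/, so it deletes. /fuokemsohamug/ → fuokemsoamug.
Rule 2 (intervocalic voicing): /k/ is a voiceless stop between vowels /o/ and /e/, so it voices to [g]. /fuokemsoamug/ → fuogemsoamug.
Rule 3 (nasal place assimilation): /m/ precedes the alveolar consonant /s/, so it assimilates in place to [n]. /fuogemsoamug/ → fuogensoamug.
Rule 4 (final devoicing): /g/ is a voiced stop in word-final position, so it devoices to [k]. /fuogensoamug/ → fuogensoamuk.

fuogensoamuk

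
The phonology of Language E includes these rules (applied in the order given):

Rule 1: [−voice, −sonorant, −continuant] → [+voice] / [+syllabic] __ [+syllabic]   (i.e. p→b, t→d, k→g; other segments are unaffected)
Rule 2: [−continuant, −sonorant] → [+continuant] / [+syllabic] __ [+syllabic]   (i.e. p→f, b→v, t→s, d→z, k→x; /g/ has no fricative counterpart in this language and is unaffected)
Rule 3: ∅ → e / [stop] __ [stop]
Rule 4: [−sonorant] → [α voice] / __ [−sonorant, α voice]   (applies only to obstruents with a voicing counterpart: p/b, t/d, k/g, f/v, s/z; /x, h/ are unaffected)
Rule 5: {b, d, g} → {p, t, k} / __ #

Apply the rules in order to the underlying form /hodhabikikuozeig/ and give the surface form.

Rule 1 (intervocalic voicing): /k/ is a voiceless stop between vowels /i/ and /i/, so it voices to [g]. /k/ is a voiceless stop between vowels /i/ and /u/, so it voices to [g]. /hodhabikikuozeig/ → hodhabigiguozeig.
Rule 2 (intervocalic spirantization): /b/ is a stop between vowels /a/ and /i/, so it spirantizes to the fricative [v]. /hodhabigiguozeig/ → hodhavigiguozeig.
Rule 3 (stop-cluster e-epenthesis): no segment meets the environment; /hodhavigiguozeig/ is unchanged.
Rule 4 (regressive voicing assimilation): /d/ precedes the voiceless obstruent /h/, so it devoices to [t] by assimilation. /hodhavigiguozeig/ → hothavigiguozeig.
Rule 5 (final devoicing): /g/ is a voiced stop in word-final position, so it devoices to [k]. /hothavigiguozeig/ → hothavigiguozeik.

hothavigiguozeik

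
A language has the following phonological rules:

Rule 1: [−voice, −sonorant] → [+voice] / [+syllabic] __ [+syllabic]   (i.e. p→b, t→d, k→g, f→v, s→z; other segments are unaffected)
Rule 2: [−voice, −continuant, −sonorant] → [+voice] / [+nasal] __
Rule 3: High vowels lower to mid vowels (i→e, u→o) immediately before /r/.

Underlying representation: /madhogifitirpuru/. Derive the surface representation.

madhogividerporu

Rule 1 (intervocalic voicing): /f/ is a voiceless obstruent between vowels /i/ and /i/, so it voices to [v]. /t/ is a voiceless obstruent between vowels /i/ and /i/, so it voices to [d]. /madhogifitirpuru/ → madhogividirpuru.
Rule 2 (post-nasal voicing): no segment meets the environment; /madhogividirpuru/ is unchanged.
Rule 3 (pre-rhotic lowering): /i/ is a high vowel immediately before /r/, so it lowers to [e]. /u/ is a high vowel immediately before /r/, so it lowers to [o]. /madhogividirpuru/ → madhogividerporu.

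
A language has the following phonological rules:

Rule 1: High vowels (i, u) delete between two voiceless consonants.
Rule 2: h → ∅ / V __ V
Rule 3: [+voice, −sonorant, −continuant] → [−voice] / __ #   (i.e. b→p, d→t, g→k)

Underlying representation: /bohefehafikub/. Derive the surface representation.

boefeafkup

Rule 1 (high vowel syncope): /i/ is a high vowel flanked by voiceless consonants /f/ and /k/, so it deletes. /bohefehafikub/ → bohefehafkub.
Rule 2 (intervocalic h-deletion): /h/ occurs between vowels /o/ and /e/, so it deletes. /h/ occurs between vowels /e/ and /a/, so it deletes. /bohefehafkub/ → boefeafkub.
Rule 3 (final devoicing): /b/ is a voiced stop in word-final position, so it devoices to [p]. /boefeafkub/ → boefeafkup.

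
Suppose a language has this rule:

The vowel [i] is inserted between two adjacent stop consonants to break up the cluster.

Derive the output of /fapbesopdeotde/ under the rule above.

/p/ and /b/ form a stop–stop cluster, so [i] is inserted between them.
/p/ and /d/ form a stop–stop cluster, so [i] is inserted between them.
/t/ and /d/ form a stop–stop cluster, so [i] is inserted between them.
Surface form: [fapibesopideotide].

fapibesopideotide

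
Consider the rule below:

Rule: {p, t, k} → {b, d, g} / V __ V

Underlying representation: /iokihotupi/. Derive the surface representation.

iogihodubi

/k/ is a voiceless stop between vowels /o/ and /i/, so it voices to [g].
/t/ is a voiceless stop between vowels /o/ and /u/, so it voices to [d].
/p/ is a voiceless stop between vowels /u/ and /i/, so it voices to [b].
Surface form: [iogihodubi].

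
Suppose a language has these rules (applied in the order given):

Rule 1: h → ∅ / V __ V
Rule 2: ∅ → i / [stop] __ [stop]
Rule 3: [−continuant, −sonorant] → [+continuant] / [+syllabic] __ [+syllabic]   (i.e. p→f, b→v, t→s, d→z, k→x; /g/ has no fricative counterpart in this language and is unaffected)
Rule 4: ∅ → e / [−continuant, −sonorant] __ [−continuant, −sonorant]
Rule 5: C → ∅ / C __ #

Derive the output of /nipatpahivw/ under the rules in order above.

Rule 1 (intervocalic h-deletion): /h/ occurs between vowels /a/ and /i/, so it deletes. /nipatpahivw/ → nipatpaivw.
Rule 2 (stop-cluster i-epenthesis): /t/ and /p/ form a stop–stop cluster, so [i] is inserted between them. /nipatpaivw/ → nipatipaivw.
Rule 3 (intervocalic spirantization): /p/ is a stop between vowels /i/ and /a/, so it spirantizes to the fricative [f]. /t/ is a stop between vowels /a/ and /i/, so it spirantizes to the fricative [s]. /p/ is a stop between vowels /i/ and /a/, so it spirantizes to the fricative [f]. /nipatipaivw/ → nifasifaivw.
Rule 4 (stop-cluster e-epenthesis): no segment meets the environment; /nifasifaivw/ is unchanged.
Rule 5 (final cluster simplification): /w/ is the second consonant of a word-final cluster /vw/, so it deletes. /nifasifaivw/ → nifasifaiv.

nifasifaiv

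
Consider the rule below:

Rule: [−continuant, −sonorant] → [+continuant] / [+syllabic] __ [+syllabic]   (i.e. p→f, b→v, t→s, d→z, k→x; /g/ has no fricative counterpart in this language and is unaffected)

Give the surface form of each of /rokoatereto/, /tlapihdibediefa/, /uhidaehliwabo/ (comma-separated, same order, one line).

roxoasereso, tlafihdiveziefa, uhizaehliwavo

/rokoatereto/: /k/ is a stop between vowels /o/ and /o/, so it spirantizes to the fricative [x]. /t/ is a stop between vowels /a/ and /e/, so it spirantizes to the fricative [s]. /t/ is a stop between vowels /e/ and /o/, so it spirantizes to the fricative [s]. → [roxoasereso].
/tlapihdibediefa/: /p/ is a stop between vowels /a/ and /i/, so it spirantizes to the fricative [f]. /b/ is a stop between vowels /i/ and /e/, so it spirantizes to the fricative [v]. /d/ is a stop between vowels /e/ and /i/, so it spirantizes to the fricative [z]. → [tlafihdiveziefa].
/uhidaehliwabo/: /d/ is a stop between vowels /i/ and /a/, so it spirantizes to the fricative [z]. /b/ is a stop between vowels /a/ and /o/, so it spirantizes to the fricative [v]. → [uhizaehliwavo].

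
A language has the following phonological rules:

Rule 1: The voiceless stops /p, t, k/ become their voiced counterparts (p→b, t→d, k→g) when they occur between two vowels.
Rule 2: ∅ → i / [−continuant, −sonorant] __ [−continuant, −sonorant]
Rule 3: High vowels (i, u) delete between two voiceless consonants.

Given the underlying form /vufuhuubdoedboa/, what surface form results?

Rule 1 (intervocalic voicing): no segment meets the environment; /vufuhuubdoedboa/ is unchanged.
Rule 2 (stop-cluster i-epenthesis): /b/ and /d/ form a stop–stop cluster, so [i] is inserted between them. /d/ and /b/ form a stop–stop cluster, so [i] is inserted between them. /vufuhuubdoedboa/ → vufuhuubidoediboa.
Rule 3 (high vowel syncope): /u/ is a high vowel flanked by voiceless consonants /f/ and /h/, so it deletes. /vufuhuubidoediboa/ → vufhuubidoediboa.

vufhuubidoediboa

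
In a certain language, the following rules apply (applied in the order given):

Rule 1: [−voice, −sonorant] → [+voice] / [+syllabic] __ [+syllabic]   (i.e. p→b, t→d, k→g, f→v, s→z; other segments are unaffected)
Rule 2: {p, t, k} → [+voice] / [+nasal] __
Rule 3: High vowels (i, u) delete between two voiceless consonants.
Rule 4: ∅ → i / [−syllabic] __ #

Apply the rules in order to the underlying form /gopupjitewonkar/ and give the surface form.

gobupjidewongari

Rule 1 (intervocalic voicing): /p/ is a voiceless obstruent between vowels /o/ and /u/, so it voices to [b]. /t/ is a voiceless obstruent between vowels /i/ and /e/, so it voices to [d]. /gopupjitewonkar/ → gobupjidewonkar.
Rule 2 (post-nasal voicing): /k/ is a voiceless stop immediately after the nasal /n/, so it voices to [g]. /gobupjidewonkar/ → gobupjidewongar.
Rule 3 (high vowel syncope): no segment meets the environment; /gobupjidewongar/ is unchanged.
Rule 4 (final i-epenthesis): the form ends in the consonant /r/, so [i] is inserted word-finally. /gobupjidewongar/ → gobupjidewongari.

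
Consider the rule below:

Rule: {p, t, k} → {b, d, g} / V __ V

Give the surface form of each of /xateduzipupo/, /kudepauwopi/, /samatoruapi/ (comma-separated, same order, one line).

xadeduzibubo, kudebauwobi, samadoruabi

/xateduzipupo/: /t/ is a voiceless stop between vowels /a/ and /e/, so it voices to [d]. /p/ is a voiceless stop between vowels /i/ and /u/, so it voices to [b]. /p/ is a voiceless stop between vowels /u/ and /o/, so it voices to [b]. → [xadeduzibubo].
/kudepauwopi/: /p/ is a voiceless stop between vowels /e/ and /a/, so it voices to [b]. /p/ is a voiceless stop between vowels /o/ and /i/, so it voices to [b]. → [kudebauwobi].
/samatoruapi/: /t/ is a voiceless stop between vowels /a/ and /o/, so it voices to [d]. /p/ is a voiceless stop between vowels /a/ and /i/, so it voices to [b]. → [samadoruabi].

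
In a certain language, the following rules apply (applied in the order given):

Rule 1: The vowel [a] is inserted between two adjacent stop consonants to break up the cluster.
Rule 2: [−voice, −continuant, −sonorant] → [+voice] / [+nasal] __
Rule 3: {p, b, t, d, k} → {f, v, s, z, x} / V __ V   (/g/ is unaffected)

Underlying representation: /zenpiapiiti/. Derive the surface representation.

Rule 1 (stop-cluster a-epenthesis): no segment meets the environment; /zenpiapiiti/ is unchanged.
Rule 2 (post-nasal voicing): /p/ is a voiceless stop immediately after the nasal /n/, so it voices to [b]. /zenpiapiiti/ → zenbiapiiti.
Rule 3 (intervocalic spirantization): /p/ is a stop between vowels /a/ and /i/, so it spirantizes to the fricative [f]. /t/ is a stop between vowels /i/ and /i/, so it spirantizes to the fricative [s]. /zenbiapiiti/ → zenbiafiisi.

zenbiafiisi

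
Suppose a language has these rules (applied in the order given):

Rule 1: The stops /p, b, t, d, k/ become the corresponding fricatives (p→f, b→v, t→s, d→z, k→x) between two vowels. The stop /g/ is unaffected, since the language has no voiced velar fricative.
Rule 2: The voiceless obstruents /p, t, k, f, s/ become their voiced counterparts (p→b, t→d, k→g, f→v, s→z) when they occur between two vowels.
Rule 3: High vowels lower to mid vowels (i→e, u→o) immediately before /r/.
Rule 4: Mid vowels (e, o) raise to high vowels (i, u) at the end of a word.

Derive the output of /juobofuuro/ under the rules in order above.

Rule 1 (intervocalic spirantization): /b/ is a stop between vowels /o/ and /o/, so it spirantizes to the fricative [v]. /juobofuuro/ → juovofuuro.
Rule 2 (intervocalic voicing): /f/ is a voiceless obstruent between vowels /o/ and /u/, so it voices to [v]. /juovofuuro/ → juovovuuro.
Rule 3 (pre-rhotic lowering): /u/ is a high vowel immediately before /r/, so it lowers to [o]. /juovovuuro/ → juovovuoro.
Rule 4 (final vowel raising): /o/ is a mid vowel in word-final position, so it raises to [u]. /juovovuoro/ → juovovuoru.

juovovuoru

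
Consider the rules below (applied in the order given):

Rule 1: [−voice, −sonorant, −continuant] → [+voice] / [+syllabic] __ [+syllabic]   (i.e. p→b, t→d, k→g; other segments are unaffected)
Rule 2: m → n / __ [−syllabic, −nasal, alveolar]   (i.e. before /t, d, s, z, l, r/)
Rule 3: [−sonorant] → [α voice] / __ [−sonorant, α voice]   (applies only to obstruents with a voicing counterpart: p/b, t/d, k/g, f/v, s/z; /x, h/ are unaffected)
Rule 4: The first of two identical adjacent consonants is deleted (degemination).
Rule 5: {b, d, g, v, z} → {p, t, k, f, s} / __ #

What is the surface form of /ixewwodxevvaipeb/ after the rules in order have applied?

ixewotxevaibep

Rule 1 (intervocalic voicing): /p/ is a voiceless stop between vowels /i/ and /e/, so it voices to [b]. /ixewwodxevvaipeb/ → ixewwodxevvaibeb.
Rule 2 (nasal place assimilation): no segment meets the environment; /ixewwodxevvaibeb/ is unchanged.
Rule 3 (regressive voicing assimilation): /d/ precedes the voiceless obstruent /x/, so it devoices to [t] by assimilation. /ixewwodxevvaibeb/ → ixewwotxevvaibeb.
Rule 4 (degemination): /ww/ is a geminate; the first /w/ deletes. /vv/ is a geminate; the first /v/ deletes. /ixewwotxevvaibeb/ → ixewotxevaibeb.
Rule 5 (final devoicing): /b/ is a voiced obstruent in word-final position, so it devoices to [p]. /ixewotxevaibeb/ → ixewotxevaibep.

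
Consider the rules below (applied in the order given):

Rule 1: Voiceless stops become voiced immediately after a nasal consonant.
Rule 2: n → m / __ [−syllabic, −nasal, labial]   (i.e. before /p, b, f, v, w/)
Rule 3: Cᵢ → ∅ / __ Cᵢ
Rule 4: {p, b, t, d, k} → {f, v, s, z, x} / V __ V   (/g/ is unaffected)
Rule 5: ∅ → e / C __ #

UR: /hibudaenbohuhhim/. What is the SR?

hivuzaembohuhime

Rule 1 (post-nasal voicing): no segment meets the environment; /hibudaenbohuhhim/ is unchanged.
Rule 2 (nasal place assimilation): /n/ precedes the labial consonant /b/, so it assimilates in place to [m]. /hibudaenbohuhhim/ → hibudaembohuhhim.
Rule 3 (degemination): /hh/ is a geminate; the first /h/ deletes. /hibudaembohuhhim/ → hibudaembohuhim.
Rule 4 (intervocalic spirantization): /b/ is a stop between vowels /i/ and /u/, so it spirantizes to the fricative [v]. /d/ is a stop between vowels /u/ and /a/, so it spirantizes to the fricative [z]. /hibudaembohuhim/ → hivuzaembohuhim.
Rule 5 (final e-epenthesis): the form ends in the consonant /m/, so [e] is inserted word-finally. /hivuzaembohuhim/ → hivuzaembohuhime.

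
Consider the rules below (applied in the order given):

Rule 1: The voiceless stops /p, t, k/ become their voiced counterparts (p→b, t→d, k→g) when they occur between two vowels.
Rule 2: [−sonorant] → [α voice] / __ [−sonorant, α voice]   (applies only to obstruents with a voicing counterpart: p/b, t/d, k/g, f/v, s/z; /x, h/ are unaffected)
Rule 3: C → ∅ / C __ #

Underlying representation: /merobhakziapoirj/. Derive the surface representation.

Rule 1 (intervocalic voicing): /p/ is a voiceless stop between vowels /a/ and /o/, so it voices to [b]. /merobhakziapoirj/ → merobhakziaboirj.
Rule 2 (regressive voicing assimilation): /b/ precedes the voiceless obstruent /h/, so it devoices to [p] by assimilation. /k/ precedes the voiced obstruent /z/, so it voices to [g] by assimilation. /merobhakziaboirj/ → merophagziaboirj.
Rule 3 (final cluster simplification): /j/ is the second consonant of a word-final cluster /rj/, so it deletes. /merophagziaboirj/ → merophagziaboir.

merophagziaboir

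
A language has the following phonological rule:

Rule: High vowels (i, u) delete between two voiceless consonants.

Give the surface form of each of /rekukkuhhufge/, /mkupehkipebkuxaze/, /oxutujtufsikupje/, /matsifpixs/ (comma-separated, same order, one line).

rekkkhhfge, mkpehkpebkxaze, oxtujtfskpje, matsfpxs

/rekukkuhhufge/: /u/ is a high vowel flanked by voiceless consonants /k/ and /k/, so it deletes. /u/ is a high vowel flanked by voiceless consonants /k/ and /h/, so it deletes. /u/ is a high vowel flanked by voiceless consonants /h/ and /f/, so it deletes. → [rekkkhhfge].
/mkupehkipebkuxaze/: /u/ is a high vowel flanked by voiceless consonants /k/ and /p/, so it deletes. /i/ is a high vowel flanked by voiceless consonants /k/ and /p/, so it deletes. /u/ is a high vowel flanked by voiceless consonants /k/ and /x/, so it deletes. → [mkpehkpebkxaze].
/oxutujtufsikupje/: /u/ is a high vowel flanked by voiceless consonants /x/ and /t/, so it deletes. /u/ is a high vowel flanked by voiceless consonants /t/ and /f/, so it deletes. /i/ is a high vowel flanked by voiceless consonants /s/ and /k/, so it deletes. /u/ is a high vowel flanked by voiceless consonants /k/ and /p/, so it deletes. → [oxtujtfskpje].
/matsifpixs/: /i/ is a high vowel flanked by voiceless consonants /s/ and /f/, so it deletes. /i/ is a high vowel flanked by voiceless consonants /p/ and /x/, so it deletes. → [matsfpxs].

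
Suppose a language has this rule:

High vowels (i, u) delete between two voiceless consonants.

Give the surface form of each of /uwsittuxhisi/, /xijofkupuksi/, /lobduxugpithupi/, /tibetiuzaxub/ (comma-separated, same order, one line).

/uwsittuxhisi/: /i/ is a high vowel flanked by voiceless consonants /s/ and /t/, so it deletes. /u/ is a high vowel flanked by voiceless consonants /t/ and /x/, so it deletes. /i/ is a high vowel flanked by voiceless consonants /h/ and /s/, so it deletes. → [uwsttxhsi].
/xijofkupuksi/: /u/ is a high vowel flanked by voiceless consonants /k/ and /p/, so it deletes. /u/ is a high vowel flanked by voiceless consonants /p/ and /k/, so it deletes. → [xijofkpksi].
/lobduxugpithupi/: /i/ is a high vowel flanked by voiceless consonants /p/ and /t/, so it deletes. /u/ is a high vowel flanked by voiceless consonants /h/ and /p/, so it deletes. → [lobduxugpthpi].
/tibetiuzaxub/: the rule's environment is not met; surfaces unchanged as [tibetiuzaxub].

uwsttxhsi, xijofkpksi, lobduxugpthpi, tibetiuzaxub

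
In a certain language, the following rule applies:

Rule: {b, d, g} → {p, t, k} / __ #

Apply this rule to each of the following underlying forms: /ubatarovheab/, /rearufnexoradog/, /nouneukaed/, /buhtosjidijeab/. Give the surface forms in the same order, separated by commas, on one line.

ubatarovheap, rearufnexoradok, nouneukaet, buhtosjidijeap

/ubatarovheab/: /b/ is a voiced stop in word-final position, so it devoices to [p]. → [ubatarovheap].
/rearufnexoradog/: /g/ is a voiced stop in word-final position, so it devoices to [k]. → [rearufnexoradok].
/nouneukaed/: /d/ is a voiced stop in word-final position, so it devoices to [t]. → [nouneukaet].
/buhtosjidijeab/: /b/ is a voiced stop in word-final position, so it devoices to [p]. → [buhtosjidijeap].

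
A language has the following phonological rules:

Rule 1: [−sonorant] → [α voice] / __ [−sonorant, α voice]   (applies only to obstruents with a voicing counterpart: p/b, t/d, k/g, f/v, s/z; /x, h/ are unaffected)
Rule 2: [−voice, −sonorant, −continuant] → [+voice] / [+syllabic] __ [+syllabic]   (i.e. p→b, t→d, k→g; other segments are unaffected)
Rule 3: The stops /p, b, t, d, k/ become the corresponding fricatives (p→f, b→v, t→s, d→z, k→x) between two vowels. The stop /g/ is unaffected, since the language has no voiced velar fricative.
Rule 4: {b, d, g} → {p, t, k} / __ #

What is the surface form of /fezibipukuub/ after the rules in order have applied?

fezivivuguup

Rule 1 (regressive voicing assimilation): no segment meets the environment; /fezibipukuub/ is unchanged.
Rule 2 (intervocalic voicing): /p/ is a voiceless stop between vowels /i/ and /u/, so it voices to [b]. /k/ is a voiceless stop between vowels /u/ and /u/, so it voices to [g]. /fezibipukuub/ → fezibibuguub.
Rule 3 (intervocalic spirantization): /b/ is a stop between vowels /i/ and /i/, so it spirantizes to the fricative [v]. /b/ is a stop between vowels /i/ and /u/, so it spirantizes to the fricative [v]. /fezibibuguub/ → fezivivuguub.
Rule 4 (final devoicing): /b/ is a voiced stop in word-final position, so it devoices to [p]. /fezivivuguub/ → fezivivuguup.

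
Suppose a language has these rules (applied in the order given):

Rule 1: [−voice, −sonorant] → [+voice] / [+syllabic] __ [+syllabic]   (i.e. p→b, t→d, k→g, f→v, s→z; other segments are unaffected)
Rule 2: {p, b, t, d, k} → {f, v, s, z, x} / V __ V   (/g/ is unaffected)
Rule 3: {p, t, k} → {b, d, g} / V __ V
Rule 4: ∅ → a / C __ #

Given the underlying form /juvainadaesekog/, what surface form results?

Rule 1 (intervocalic voicing): /s/ is a voiceless obstruent between vowels /e/ and /e/, so it voices to [z]. /k/ is a voiceless obstruent between vowels /e/ and /o/, so it voices to [g]. /juvainadaesekog/ → juvainadaezegog.
Rule 2 (intervocalic spirantization): /d/ is a stop between vowels /a/ and /a/, so it spirantizes to the fricative [z]. /juvainadaezegog/ → juvainazaezegog.
Rule 3 (intervocalic voicing): no segment meets the environment; /juvainazaezegog/ is unchanged.
Rule 4 (final a-epenthesis): the form ends in the consonant /g/, so [a] is inserted word-finally. /juvainazaezegog/ → juvainazaezegoga.

juvainazaezegoga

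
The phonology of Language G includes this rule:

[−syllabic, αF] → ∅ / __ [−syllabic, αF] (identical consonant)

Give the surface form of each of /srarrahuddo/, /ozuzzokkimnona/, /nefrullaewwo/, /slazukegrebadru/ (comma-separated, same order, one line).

/srarrahuddo/: /rr/ is a geminate; the first /r/ deletes. /dd/ is a geminate; the first /d/ deletes. → [srarahudo].
/ozuzzokkimnona/: /zz/ is a geminate; the first /z/ deletes. /kk/ is a geminate; the first /k/ deletes. → [ozuzokimnona].
/nefrullaewwo/: /ll/ is a geminate; the first /l/ deletes. /ww/ is a geminate; the first /w/ deletes. → [nefrulaewo].
/slazukegrebadru/: the rule's environment is not met; surfaces unchanged as [slazukegrebadru].

srarahudo, ozuzokimnona, nefrulaewo, slazukegrebadru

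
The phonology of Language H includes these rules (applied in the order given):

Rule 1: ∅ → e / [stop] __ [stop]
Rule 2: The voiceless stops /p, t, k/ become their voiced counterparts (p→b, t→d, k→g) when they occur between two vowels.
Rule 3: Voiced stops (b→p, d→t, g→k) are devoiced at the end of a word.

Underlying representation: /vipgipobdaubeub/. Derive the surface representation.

Rule 1 (stop-cluster e-epenthesis): /p/ and /g/ form a stop–stop cluster, so [e] is inserted between them. /b/ and /d/ form a stop–stop cluster, so [e] is inserted between them. /vipgipobdaubeub/ → vipegipobedaubeub.
Rule 2 (intervocalic voicing): /p/ is a voiceless stop between vowels /i/ and /e/, so it voices to [b]. /p/ is a voiceless stop between vowels /i/ and /o/, so it voices to [b]. /vipegipobedaubeub/ → vibegibobedaubeub.
Rule 3 (final devoicing): /b/ is a voiced stop in word-final position, so it devoices to [p]. /vibegibobedaubeub/ → vibegibobedaubeup.

vibegibobedaubeup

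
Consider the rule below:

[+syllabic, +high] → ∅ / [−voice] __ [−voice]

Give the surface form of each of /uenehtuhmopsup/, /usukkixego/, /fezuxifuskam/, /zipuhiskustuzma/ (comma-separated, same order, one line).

uenehthmopsp, uskkxego, fezuxfskam, ziphskstuzma

/uenehtuhmopsup/: /u/ is a high vowel flanked by voiceless consonants /t/ and /h/, so it deletes. /u/ is a high vowel flanked by voiceless consonants /s/ and /p/, so it deletes. → [uenehthmopsp].
/usukkixego/: /u/ is a high vowel flanked by voiceless consonants /s/ and /k/, so it deletes. /i/ is a high vowel flanked by voiceless consonants /k/ and /x/, so it deletes. → [uskkxego].
/fezuxifuskam/: /i/ is a high vowel flanked by voiceless consonants /x/ and /f/, so it deletes. /u/ is a high vowel flanked by voiceless consonants /f/ and /s/, so it deletes. → [fezuxfskam].
/zipuhiskustuzma/: /u/ is a high vowel flanked by voiceless consonants /p/ and /h/, so it deletes. /i/ is a high vowel flanked by voiceless consonants /h/ and /s/, so it deletes. /u/ is a high vowel flanked by voiceless consonants /k/ and /s/, so it deletes. → [ziphskstuzma].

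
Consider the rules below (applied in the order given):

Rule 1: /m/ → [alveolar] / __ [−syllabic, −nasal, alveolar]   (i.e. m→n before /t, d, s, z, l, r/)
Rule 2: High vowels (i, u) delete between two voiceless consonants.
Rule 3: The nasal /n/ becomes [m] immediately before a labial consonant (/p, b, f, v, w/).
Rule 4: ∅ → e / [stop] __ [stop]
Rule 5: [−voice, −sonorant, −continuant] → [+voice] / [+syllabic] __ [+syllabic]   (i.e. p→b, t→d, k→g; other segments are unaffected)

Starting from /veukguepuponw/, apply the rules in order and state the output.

Rule 1 (nasal place assimilation): no segment meets the environment; /veukguepuponw/ is unchanged.
Rule 2 (high vowel syncope): /u/ is a high vowel flanked by voiceless consonants /p/ and /p/, so it deletes. /veukguepuponw/ → veukguepponw.
Rule 3 (nasal place assimilation): /n/ precedes the labial consonant /w/, so it assimilates in place to [m]. /veukguepponw/ → veukgueppomw.
Rule 4 (stop-cluster e-epenthesis): /k/ and /g/ form a stop–stop cluster, so [e] is inserted between them. /p/ and /p/ form a stop–stop cluster, so [e] is inserted between them. /veukgueppomw/ → veukeguepepomw.
Rule 5 (intervocalic voicing): /k/ is a voiceless stop between vowels /u/ and /e/, so it voices to [g]. /p/ is a voiceless stop between vowels /e/ and /e/, so it voices to [b]. /p/ is a voiceless stop between vowels /e/ and /o/, so it voices to [b]. /veukeguepepomw/ → veugeguebebomw.

veugeguebebomw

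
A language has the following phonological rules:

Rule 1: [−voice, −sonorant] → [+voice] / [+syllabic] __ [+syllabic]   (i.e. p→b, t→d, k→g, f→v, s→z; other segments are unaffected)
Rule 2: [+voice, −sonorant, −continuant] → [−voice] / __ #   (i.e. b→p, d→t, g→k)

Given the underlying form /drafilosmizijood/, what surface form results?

Rule 1 (intervocalic voicing): /f/ is a voiceless obstruent between vowels /a/ and /i/, so it voices to [v]. /drafilosmizijood/ → dravilosmizijood.
Rule 2 (final devoicing): /d/ is a voiced stop in word-final position, so it devoices to [t]. /dravilosmizijood/ → dravilosmizijoot.

dravilosmizijoot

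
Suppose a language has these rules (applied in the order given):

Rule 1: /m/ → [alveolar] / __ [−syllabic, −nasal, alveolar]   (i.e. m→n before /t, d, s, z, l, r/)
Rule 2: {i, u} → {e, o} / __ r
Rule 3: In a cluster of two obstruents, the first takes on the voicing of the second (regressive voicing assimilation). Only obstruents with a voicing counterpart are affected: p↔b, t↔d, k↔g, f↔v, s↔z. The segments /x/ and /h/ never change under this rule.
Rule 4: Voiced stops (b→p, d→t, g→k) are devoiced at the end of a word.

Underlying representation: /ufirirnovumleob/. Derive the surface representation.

Rule 1 (nasal place assimilation): /m/ precedes the alveolar consonant /l/, so it assimilates in place to [n]. /ufirirnovumleob/ → ufirirnovunleob.
Rule 2 (pre-rhotic lowering): /i/ is a high vowel immediately before /r/, so it lowers to [e]. /i/ is a high vowel immediately before /r/, so it lowers to [e]. /ufirirnovunleob/ → uferernovunleob.
Rule 3 (regressive voicing assimilation): no segment meets the environment; /uferernovunleob/ is unchanged.
Rule 4 (final devoicing): /b/ is a voiced stop in word-final position, so it devoices to [p]. /uferernovunleob/ → uferernovunleop.

uferernovunleop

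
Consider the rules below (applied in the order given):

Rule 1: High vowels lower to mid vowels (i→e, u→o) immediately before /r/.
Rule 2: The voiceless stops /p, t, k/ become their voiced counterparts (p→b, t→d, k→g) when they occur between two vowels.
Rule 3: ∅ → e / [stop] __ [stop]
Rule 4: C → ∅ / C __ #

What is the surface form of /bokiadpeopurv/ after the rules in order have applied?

bogiadepeobor

Rule 1 (pre-rhotic lowering): /u/ is a high vowel immediately before /r/, so it lowers to [o]. /bokiadpeopurv/ → bokiadpeoporv.
Rule 2 (intervocalic voicing): /k/ is a voiceless stop between vowels /o/ and /i/, so it voices to [g]. /p/ is a voiceless stop between vowels /o/ and /o/, so it voices to [b]. /bokiadpeoporv/ → bogiadpeoborv.
Rule 3 (stop-cluster e-epenthesis): /d/ and /p/ form a stop–stop cluster, so [e] is inserted between them. /bogiadpeoborv/ → bogiadepeoborv.
Rule 4 (final cluster simplification): /v/ is the second consonant of a word-final cluster /rv/, so it deletes. /bogiadepeoborv/ → bogiadepeobor.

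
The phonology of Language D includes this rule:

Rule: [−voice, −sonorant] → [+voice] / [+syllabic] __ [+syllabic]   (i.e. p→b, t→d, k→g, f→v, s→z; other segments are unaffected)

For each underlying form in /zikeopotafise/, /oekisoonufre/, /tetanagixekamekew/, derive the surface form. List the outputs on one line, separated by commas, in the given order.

zigeobodavize, oegizoonufre, tedanagixegamegew

/zikeopotafise/: /k/ is a voiceless obstruent between vowels /i/ and /e/, so it voices to [g]. /p/ is a voiceless obstruent between vowels /o/ and /o/, so it voices to [b]. /t/ is a voiceless obstruent between vowels /o/ and /a/, so it voices to [d]. /f/ is a voiceless obstruent between vowels /a/ and /i/, so it voices to [v]. /s/ is a voiceless obstruent between vowels /i/ and /e/, so it voices to [z]. → [zigeobodavize].
/oekisoonufre/: /k/ is a voiceless obstruent between vowels /e/ and /i/, so it voices to [g]. /s/ is a voiceless obstruent between vowels /i/ and /o/, so it voices to [z]. → [oegizoonufre].
/tetanagixekamekew/: /t/ is a voiceless obstruent between vowels /e/ and /a/, so it voices to [d]. /k/ is a voiceless obstruent between vowels /e/ and /a/, so it voices to [g]. /k/ is a voiceless obstruent between vowels /e/ and /e/, so it voices to [g]. → [tedanagixegamegew].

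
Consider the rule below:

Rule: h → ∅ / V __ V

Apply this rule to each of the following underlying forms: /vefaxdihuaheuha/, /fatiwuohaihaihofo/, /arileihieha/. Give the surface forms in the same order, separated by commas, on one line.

/vefaxdihuaheuha/: /h/ occurs between vowels /i/ and /u/, so it deletes. /h/ occurs between vowels /a/ and /e/, so it deletes. /h/ occurs between vowels /u/ and /a/, so it deletes. → [vefaxdiuaeua].
/fatiwuohaihaihofo/: /h/ occurs between vowels /o/ and /a/, so it deletes. /h/ occurs between vowels /i/ and /a/, so it deletes. /h/ occurs between vowels /i/ and /o/, so it deletes. → [fatiwuoaiaiofo].
/arileihieha/: /h/ occurs between vowels /i/ and /i/, so it deletes. /h/ occurs between vowels /e/ and /a/, so it deletes. → [arileiiea].

vefaxdiuaeua, fatiwuoaiaiofo, arileiiea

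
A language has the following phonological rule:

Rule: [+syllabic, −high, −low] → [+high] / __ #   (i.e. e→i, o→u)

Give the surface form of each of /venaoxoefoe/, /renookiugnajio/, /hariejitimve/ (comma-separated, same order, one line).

venaoxoefoi, renookiugnajiu, hariejitimvi

/venaoxoefoe/: /e/ is a mid vowel in word-final position, so it raises to [i]. → [venaoxoefoi].
/renookiugnajio/: /o/ is a mid vowel in word-final position, so it raises to [u]. → [renookiugnajiu].
/hariejitimve/: /e/ is a mid vowel in word-final position, so it raises to [i]. → [hariejitimvi].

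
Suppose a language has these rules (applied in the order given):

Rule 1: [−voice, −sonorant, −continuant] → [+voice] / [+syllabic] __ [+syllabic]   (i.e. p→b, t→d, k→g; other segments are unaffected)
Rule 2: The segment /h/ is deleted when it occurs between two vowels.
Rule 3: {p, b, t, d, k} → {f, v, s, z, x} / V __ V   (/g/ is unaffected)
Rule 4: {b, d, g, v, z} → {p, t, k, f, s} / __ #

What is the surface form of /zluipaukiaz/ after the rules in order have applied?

zluivaugias

Rule 1 (intervocalic voicing): /p/ is a voiceless stop between vowels /i/ and /a/, so it voices to [b]. /k/ is a voiceless stop between vowels /u/ and /i/, so it voices to [g]. /zluipaukiaz/ → zluibaugiaz.
Rule 2 (intervocalic h-deletion): no segment meets the environment; /zluibaugiaz/ is unchanged.
Rule 3 (intervocalic spirantization): /b/ is a stop between vowels /i/ and /a/, so it spirantizes to the fricative [v]. /zluibaugiaz/ → zluivaugiaz.
Rule 4 (final devoicing): /z/ is a voiced obstruent in word-final position, so it devoices to [s]. /zluivaugiaz/ → zluivaugias.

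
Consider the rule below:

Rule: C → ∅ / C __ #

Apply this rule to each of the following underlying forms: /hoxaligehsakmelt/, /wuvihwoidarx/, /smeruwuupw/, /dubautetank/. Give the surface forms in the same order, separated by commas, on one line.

/hoxaligehsakmelt/: /t/ is the second consonant of a word-final cluster /lt/, so it deletes. → [hoxaligehsakmel].
/wuvihwoidarx/: /x/ is the second consonant of a word-final cluster /rx/, so it deletes. → [wuvihwoidar].
/smeruwuupw/: /w/ is the second consonant of a word-final cluster /pw/, so it deletes. → [smeruwuup].
/dubautetank/: /k/ is the second consonant of a word-final cluster /nk/, so it deletes. → [dubautetan].

hoxaligehsakmel, wuvihwoidar, smeruwuup, dubautetan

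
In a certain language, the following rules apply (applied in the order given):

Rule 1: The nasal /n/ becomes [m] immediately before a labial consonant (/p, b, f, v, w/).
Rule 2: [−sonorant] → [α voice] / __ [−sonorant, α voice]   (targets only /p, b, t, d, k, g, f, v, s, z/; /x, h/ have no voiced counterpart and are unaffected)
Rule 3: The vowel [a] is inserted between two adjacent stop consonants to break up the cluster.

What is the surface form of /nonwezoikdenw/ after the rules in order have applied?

Rule 1 (nasal place assimilation): /n/ precedes the labial consonant /w/, so it assimilates in place to [m]. /n/ precedes the labial consonant /w/, so it assimilates in place to [m]. /nonwezoikdenw/ → nomwezoikdemw.
Rule 2 (regressive voicing assimilation): /k/ precedes the voiced obstruent /d/, so it voices to [g] by assimilation. /nomwezoikdemw/ → nomwezoigdemw.
Rule 3 (stop-cluster a-epenthesis): /g/ and /d/ form a stop–stop cluster, so [a] is inserted between them. /nomwezoigdemw/ → nomwezoigademw.

nomwezoigademw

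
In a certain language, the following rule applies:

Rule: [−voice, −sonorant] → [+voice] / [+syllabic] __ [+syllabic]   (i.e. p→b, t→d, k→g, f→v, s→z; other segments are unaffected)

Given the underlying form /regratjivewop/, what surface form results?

No segment of /regratjivewop/ meets the structural description of the rule, so the form surfaces unchanged.

regratjivewop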